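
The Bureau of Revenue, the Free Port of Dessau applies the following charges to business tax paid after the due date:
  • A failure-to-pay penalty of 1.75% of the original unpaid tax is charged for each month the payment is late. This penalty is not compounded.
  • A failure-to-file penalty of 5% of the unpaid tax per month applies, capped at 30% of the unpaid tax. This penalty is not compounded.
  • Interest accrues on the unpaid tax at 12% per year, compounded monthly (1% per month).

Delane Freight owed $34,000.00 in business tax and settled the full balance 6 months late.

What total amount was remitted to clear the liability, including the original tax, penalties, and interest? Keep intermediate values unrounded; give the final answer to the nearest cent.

Failure-to-file: 6 × 5% × $34,000.00 = $10,200.00, capped at 30% × $34,000.00 = $10,200.00
Failure-to-pay penalty: 6 × 1.75% × $34,000.00 = $3,570.00
Interest: $34,000.00 × ((1 + 0.01)^6 − 1) = $34,000.00 × 0.0615202… = $2,091.6851…
Total = $34,000.00 + $13,770.0000 + $2,091.6851… = $49,861.69

$49,861.69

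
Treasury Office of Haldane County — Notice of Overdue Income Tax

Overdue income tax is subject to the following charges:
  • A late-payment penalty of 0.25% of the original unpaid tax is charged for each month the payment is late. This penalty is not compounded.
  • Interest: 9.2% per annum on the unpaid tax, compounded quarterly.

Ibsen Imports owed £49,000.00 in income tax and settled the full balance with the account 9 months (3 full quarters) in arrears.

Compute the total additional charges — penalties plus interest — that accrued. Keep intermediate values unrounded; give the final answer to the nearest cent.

Late-payment penalty: 9 × 0.25% × £49,000.00 = £1,102.50
Interest (9.2%/yr ÷ 4 = 2.3%/quarter): £49,000.00 × ((1 + 0.023)^3 − 1) = £3,459.3592…
Penalties + interest = £1,102.5000 + £3,459.3592… = £4,561.86

£4,561.86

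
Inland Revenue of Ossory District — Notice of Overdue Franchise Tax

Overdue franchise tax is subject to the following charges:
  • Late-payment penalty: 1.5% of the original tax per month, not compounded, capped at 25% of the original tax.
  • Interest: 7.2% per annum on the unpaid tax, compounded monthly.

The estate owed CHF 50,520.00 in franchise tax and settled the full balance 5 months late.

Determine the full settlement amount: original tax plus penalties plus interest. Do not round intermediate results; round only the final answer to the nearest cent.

Penalty: 5 × 1.5% × CHF 50,520.00 = CHF 3,789.00 (below the 25% cap of CHF 12,630.00)
Interest (7.2%/yr ÷ 12 = 0.6%/month): CHF 50,520.00 × ((1 + 0.006)^5 − 1) = CHF 1,533.8967…
Total = CHF 50,520.00 + CHF 3,789.0000 + CHF 1,533.8967… = CHF 55,842.90

CHF 55,842.90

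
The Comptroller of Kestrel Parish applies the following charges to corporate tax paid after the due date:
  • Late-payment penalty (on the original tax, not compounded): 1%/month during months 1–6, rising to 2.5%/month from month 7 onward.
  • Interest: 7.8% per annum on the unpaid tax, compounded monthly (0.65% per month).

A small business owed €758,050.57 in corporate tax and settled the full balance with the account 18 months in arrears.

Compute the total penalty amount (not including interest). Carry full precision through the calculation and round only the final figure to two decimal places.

€272,898.21

Penalty, months 1–6: 6 × 1% × €758,050.57 = €45,483.03…
Penalty, months 7–18: 12 × 2.5% × €758,050.57 = €227,415.17…
Total penalty = €45,483.03… + €227,415.17… = €272,898.21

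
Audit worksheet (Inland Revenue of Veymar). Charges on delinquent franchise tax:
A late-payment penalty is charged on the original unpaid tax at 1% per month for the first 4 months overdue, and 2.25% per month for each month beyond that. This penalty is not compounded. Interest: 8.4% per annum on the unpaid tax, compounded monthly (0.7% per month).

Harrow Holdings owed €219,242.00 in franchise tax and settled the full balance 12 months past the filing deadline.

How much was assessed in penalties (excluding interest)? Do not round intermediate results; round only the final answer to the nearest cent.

Penalty, months 1–4: 4 × 1% × €219,242.00 = €8,769.68
Penalty, months 5–12: 8 × 2.25% × €219,242.00 = €39,463.56
Total penalty = €8,769.68 + €39,463.56 = €48,233.24

€48,233.24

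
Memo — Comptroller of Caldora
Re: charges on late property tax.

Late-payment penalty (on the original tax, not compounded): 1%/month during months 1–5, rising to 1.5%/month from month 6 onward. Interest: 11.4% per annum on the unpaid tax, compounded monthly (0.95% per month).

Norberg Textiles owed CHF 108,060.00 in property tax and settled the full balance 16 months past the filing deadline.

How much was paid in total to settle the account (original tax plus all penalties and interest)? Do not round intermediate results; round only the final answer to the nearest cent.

CHF 148,941.83

Penalty, months 1–5: 5 × 1% × CHF 108,060.00 = CHF 5,403.00
Penalty, months 6–16: 11 × 1.5% × CHF 108,060.00 = CHF 17,829.90
Interest: CHF 108,060.00 × ((1 + 0.0095)^16 − 1) = CHF 108,060.00 × 0.1633253… = CHF 17,648.9317…
Total = CHF 108,060.00 + CHF 23,232.9000 + CHF 17,648.9317… = CHF 148,941.83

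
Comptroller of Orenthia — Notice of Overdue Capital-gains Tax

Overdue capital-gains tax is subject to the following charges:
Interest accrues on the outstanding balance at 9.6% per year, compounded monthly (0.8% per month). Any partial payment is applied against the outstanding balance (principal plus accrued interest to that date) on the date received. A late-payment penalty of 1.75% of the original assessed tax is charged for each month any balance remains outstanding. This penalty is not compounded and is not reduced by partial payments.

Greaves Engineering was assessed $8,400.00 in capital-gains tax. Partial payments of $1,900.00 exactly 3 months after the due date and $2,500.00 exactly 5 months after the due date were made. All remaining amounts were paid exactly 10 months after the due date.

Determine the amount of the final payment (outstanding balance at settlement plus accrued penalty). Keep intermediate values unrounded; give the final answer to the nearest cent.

Balance at month 3: $8,400.0000 × (1 + 0.008)^3 = $8,603.2171…
After $1,900.00 payment: $8,603.2171… − $1,900.00 = $6,703.2171…
Balance at month 5: $6,703.2171… × (1 + 0.008)^2 = $6,810.8976…
After $2,500.00 payment: $6,810.8976… − $2,500.00 = $4,310.8976…
Balance at month 10: $4,310.8976… × (1 + 0.008)^5 = $4,486.1146…
Penalty: 10 × 1.75% × $8,400.00 = $1,470.00
Final settlement = outstanding balance + penalty = $4,486.1146… + $1,470.00 = $5,956.11

$5,956.11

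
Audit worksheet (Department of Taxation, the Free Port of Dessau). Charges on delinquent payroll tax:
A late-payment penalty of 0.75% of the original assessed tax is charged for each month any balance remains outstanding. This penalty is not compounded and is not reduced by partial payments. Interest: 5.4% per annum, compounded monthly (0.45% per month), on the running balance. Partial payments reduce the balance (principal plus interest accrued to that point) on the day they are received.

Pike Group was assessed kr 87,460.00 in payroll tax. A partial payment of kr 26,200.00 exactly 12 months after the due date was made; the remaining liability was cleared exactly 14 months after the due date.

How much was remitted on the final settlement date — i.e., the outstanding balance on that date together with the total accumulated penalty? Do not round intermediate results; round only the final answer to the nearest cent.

kr 75,881.05

Balance at month 12: kr 87,460.0000 × (1 + 0.0045)^12 = kr 92,301.5015…
After kr 26,200.00 payment: kr 92,301.5015… − kr 26,200.00 = kr 66,101.5015…
Balance at month 14: kr 66,101.5015… × (1 + 0.0045)^2 = kr 66,697.7536…
Penalty: 14 × 0.75% × kr 87,460.00 = kr 9,183.30
Final settlement = outstanding balance + penalty = kr 66,697.7536… + kr 9,183.30 = kr 75,881.05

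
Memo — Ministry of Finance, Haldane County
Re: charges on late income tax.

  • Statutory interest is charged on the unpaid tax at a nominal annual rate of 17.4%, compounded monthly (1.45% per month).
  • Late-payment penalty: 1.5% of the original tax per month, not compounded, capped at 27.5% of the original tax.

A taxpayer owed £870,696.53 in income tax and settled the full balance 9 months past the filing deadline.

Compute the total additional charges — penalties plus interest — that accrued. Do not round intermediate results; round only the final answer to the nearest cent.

£237,988.12

Penalty: 9 × 1.5% × £870,696.53 = £117,544.03… (below the 27.5% cap of £239,441.55…)
Interest: £870,696.53 × ((1 + 0.0145)^9 − 1) = £870,696.53 × 0.1383307… = £120,444.0917…
Penalties + interest = £117,544.0316… + £120,444.0917… = £237,988.12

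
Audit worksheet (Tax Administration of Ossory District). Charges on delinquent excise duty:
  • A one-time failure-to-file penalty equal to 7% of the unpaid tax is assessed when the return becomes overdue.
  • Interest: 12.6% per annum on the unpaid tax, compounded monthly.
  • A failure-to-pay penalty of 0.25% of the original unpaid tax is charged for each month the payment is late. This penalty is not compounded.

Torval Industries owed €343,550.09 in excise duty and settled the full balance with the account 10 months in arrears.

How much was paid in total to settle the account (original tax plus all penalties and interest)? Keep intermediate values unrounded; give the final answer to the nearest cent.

Failure-to-file penalty: 7% × €343,550.09 = €24,048.51…
Failure-to-pay penalty: 10 × 0.25% × €343,550.09 = €8,588.75…
Interest (12.6%/yr ÷ 12 = 1.05%/month): €343,550.09 × ((1 + 0.0105)^10 − 1) = €37,825.8097…
Total = €343,550.09 + €32,637.2586… + €37,825.8097… = €414,013.16

€414,013.16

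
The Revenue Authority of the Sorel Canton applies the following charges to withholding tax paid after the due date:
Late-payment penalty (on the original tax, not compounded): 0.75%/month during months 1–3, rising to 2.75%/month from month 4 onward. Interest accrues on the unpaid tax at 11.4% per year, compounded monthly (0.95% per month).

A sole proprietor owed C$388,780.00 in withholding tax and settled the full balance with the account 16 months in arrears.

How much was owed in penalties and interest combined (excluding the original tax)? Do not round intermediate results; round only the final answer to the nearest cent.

C$211,234.01

Penalty, months 1–3: 3 × 0.75% × C$388,780.00 = C$8,747.55
Penalty, months 4–16: 13 × 2.75% × C$388,780.00 = C$138,988.85
Interest: C$388,780.00 × ((1 + 0.0095)^16 − 1) = C$388,780.00 × 0.1633253… = C$63,497.6093…
Penalties + interest = C$147,736.4000 + C$63,497.6093… = C$211,234.01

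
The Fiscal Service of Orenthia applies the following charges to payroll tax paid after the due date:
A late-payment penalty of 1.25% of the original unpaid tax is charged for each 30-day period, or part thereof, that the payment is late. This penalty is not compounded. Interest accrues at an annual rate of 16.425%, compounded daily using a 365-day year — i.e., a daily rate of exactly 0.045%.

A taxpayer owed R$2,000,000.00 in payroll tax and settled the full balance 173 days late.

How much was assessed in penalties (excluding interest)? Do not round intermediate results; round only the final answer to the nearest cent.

R$150,000.00

Penalty periods: ⌈173/30⌉ = 6; penalty = 6 × 1.25% × R$2,000,000.00 = R$150,000.00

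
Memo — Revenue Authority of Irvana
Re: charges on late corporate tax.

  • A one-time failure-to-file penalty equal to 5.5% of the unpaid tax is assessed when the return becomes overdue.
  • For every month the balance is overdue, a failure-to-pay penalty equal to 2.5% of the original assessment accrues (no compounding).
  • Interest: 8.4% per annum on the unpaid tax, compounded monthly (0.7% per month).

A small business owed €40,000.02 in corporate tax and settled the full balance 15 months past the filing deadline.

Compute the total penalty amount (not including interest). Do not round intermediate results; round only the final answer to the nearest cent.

€17,200.01

Failure-to-file penalty: 5.5% × €40,000.02 = €2,200.00…
Failure-to-pay penalty = 2.5% × €40,000.02 × 15 mo = €15,000.01…
Total penalty = €2,200.00… + €15,000.01… = €17,200.01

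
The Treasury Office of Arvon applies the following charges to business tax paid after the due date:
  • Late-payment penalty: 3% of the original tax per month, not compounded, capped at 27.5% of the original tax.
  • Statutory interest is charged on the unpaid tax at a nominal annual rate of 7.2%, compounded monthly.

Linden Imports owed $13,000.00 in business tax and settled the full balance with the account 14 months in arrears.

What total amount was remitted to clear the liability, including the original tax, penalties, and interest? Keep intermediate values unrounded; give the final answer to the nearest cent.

Penalty (uncapped): 14 × 3% × $13,000.00 = $5,460.00; cap = 27.5% × $13,000.00 = $3,575.00 → penalty = $3,575.00
Interest (7.2%/yr ÷ 12 = 0.6%/month): $13,000.00 × ((1 + 0.006)^14 − 1) = $1,135.6272…
Total = $13,000.00 + $3,575.0000 + $1,135.6272… = $17,710.63

$17,710.63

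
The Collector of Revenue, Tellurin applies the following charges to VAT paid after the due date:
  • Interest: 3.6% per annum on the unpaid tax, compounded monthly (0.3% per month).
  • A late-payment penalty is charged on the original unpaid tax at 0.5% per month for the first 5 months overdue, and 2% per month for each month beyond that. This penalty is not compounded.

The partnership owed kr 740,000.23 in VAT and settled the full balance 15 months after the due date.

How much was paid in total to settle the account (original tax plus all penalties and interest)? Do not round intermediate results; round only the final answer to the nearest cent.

kr 940,508.77

Penalty, months 1–5: 5 × 0.5% × kr 740,000.23 = kr 18,500.01…
Penalty, months 6–15: 10 × 2% × kr 740,000.23 = kr 148,000.05…
Interest: kr 740,000.23 × ((1 + 0.003)^15 − 1) = kr 740,000.23 × 0.0459574… = kr 34,008.4838…
Total = kr 740,000.23 + kr 166,500.0518… + kr 34,008.4838… = kr 940,508.77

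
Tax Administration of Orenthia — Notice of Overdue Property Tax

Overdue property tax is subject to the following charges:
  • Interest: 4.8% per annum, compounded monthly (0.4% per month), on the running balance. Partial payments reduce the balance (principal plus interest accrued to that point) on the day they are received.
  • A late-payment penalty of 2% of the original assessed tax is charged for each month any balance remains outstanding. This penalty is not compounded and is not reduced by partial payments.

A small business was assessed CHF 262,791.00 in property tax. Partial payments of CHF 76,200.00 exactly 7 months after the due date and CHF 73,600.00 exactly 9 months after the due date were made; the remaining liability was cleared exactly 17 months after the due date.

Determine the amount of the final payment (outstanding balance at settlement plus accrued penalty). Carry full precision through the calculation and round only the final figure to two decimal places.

CHF 215,301.27

Balance at month 7: CHF 262,791.0000 × (1 + 0.004)^7 = CHF 270,238.0368…
After CHF 76,200.00 payment: CHF 270,238.0368… − CHF 76,200.00 = CHF 194,038.0368…
Balance at month 9: CHF 194,038.0368… × (1 + 0.004)^2 = CHF 195,593.4457…
After CHF 73,600.00 payment: CHF 195,593.4457… − CHF 73,600.00 = CHF 121,993.4457…
Balance at month 17: CHF 121,993.4457… × (1 + 0.004)^8 = CHF 125,952.3284…
Penalty: 17 × 2% × CHF 262,791.00 = CHF 89,348.94
Final settlement = outstanding balance + penalty = CHF 125,952.3284… + CHF 89,348.94 = CHF 215,301.27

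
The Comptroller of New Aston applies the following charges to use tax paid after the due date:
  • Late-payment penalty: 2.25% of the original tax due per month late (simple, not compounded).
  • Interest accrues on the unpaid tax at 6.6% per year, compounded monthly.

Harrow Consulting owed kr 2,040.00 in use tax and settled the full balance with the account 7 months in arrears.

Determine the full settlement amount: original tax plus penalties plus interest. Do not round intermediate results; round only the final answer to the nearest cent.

Late-payment penalty = 2.25% × kr 2,040.00 × 7 mo = kr 321.30
Interest (6.6%/yr ÷ 12 = 0.55%/month): kr 2,040.00 × ((1 + 0.0055)^7 − 1) = kr 79.8479…
Total = kr 2,040.00 + kr 321.3000 + kr 79.8479… = kr 2,441.15

kr 2,441.15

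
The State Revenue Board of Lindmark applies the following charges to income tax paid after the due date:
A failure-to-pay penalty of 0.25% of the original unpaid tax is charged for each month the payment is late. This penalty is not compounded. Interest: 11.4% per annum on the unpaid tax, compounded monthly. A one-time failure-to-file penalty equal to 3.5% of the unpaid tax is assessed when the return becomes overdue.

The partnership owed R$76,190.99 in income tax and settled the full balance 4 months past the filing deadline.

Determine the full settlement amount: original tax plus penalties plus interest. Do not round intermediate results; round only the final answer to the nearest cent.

Failure-to-file penalty: 3.5% × R$76,190.99 = R$2,666.68…
Failure-to-pay penalty = 0.25% × R$76,190.99 × 4 mo = R$761.91…
Interest (11.4%/yr ÷ 12 = 0.95%/month): R$76,190.99 × ((1 + 0.0095)^4 − 1) = R$2,936.7770…
Total = R$76,190.99 + R$3,428.5946… + R$2,936.7770… = R$82,556.36

R$82,556.36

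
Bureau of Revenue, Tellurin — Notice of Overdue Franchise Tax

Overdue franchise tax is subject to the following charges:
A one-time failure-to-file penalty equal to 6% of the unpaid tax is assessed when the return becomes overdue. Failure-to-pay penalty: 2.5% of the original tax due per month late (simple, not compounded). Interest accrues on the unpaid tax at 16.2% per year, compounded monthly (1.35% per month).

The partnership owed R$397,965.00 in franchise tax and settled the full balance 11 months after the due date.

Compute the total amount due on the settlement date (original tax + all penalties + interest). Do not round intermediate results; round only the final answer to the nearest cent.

Failure-to-file penalty: 6% × R$397,965.00 = R$23,877.90
Failure-to-pay penalty: 11 × 2.5% × R$397,965.00 = R$109,440.38…
Interest: R$397,965.00 × ((1 + 0.0135)^11 − 1) = R$397,965.00 × 0.1589409… = R$63,252.9084…
Total = R$397,965.00 + R$133,318.2750 + R$63,252.9084… = R$594,536.18

R$594,536.18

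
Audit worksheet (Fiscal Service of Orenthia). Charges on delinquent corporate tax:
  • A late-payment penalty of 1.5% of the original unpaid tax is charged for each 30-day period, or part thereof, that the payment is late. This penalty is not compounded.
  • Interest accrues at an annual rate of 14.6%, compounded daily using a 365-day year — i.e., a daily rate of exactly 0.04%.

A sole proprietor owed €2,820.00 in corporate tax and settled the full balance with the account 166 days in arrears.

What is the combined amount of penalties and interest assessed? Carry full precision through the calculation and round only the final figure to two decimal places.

Penalty periods: ⌈166/30⌉ = 6; penalty = 6 × 1.5% × €2,820.00 = €253.80
Interest: €2,820.00 × ((1 + 0.0004)^166 − 1) = €2,820.00 × 0.06863991… = €193.5645…
Penalties + interest = €253.8000 + €193.5645… = €447.36

€447.36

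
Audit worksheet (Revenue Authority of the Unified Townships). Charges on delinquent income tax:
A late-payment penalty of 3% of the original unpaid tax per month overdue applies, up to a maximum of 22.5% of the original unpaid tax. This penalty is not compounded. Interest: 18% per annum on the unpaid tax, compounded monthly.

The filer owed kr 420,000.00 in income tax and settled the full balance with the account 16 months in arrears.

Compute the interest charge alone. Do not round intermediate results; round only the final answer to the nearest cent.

kr 112,973.93

Interest (18%/yr ÷ 12 = 1.5%/month): kr 420,000.00 × ((1 + 0.015)^16 − 1) = kr 112,973.9300…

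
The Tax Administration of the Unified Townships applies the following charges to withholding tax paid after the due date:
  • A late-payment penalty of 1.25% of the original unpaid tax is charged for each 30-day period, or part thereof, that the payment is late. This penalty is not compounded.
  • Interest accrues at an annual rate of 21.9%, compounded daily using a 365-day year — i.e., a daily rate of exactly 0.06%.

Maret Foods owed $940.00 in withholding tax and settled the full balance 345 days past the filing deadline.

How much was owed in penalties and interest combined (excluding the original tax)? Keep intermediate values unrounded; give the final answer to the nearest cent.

Penalty periods: ⌈345/30⌉ = 12; penalty = 12 × 1.25% × $940.00 = $141.00
Interest: $940.00 × ((1 + 0.0006)^345 − 1) = $940.00 × 0.22990622… = $216.1118…
Penalties + interest = $141.0000 + $216.1118… = $357.11

$357.11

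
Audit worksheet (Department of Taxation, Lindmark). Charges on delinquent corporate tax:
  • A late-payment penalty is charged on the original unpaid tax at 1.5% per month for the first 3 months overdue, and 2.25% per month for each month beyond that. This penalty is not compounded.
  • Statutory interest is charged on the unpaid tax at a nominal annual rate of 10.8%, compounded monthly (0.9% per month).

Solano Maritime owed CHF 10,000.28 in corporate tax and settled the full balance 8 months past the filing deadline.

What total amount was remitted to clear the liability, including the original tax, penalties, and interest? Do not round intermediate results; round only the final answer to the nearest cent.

Penalty, months 1–3: 3 × 1.5% × CHF 10,000.28 = CHF 450.01…
Penalty, months 4–8: 5 × 2.25% × CHF 10,000.28 = CHF 1,125.03…
Interest: CHF 10,000.28 × ((1 + 0.009)^8 − 1) = CHF 10,000.28 × 0.0743093… = CHF 743.1137…
Total = CHF 10,000.28 + CHF 1,575.0441 + CHF 743.1137… = CHF 12,318.44

CHF 12,318.44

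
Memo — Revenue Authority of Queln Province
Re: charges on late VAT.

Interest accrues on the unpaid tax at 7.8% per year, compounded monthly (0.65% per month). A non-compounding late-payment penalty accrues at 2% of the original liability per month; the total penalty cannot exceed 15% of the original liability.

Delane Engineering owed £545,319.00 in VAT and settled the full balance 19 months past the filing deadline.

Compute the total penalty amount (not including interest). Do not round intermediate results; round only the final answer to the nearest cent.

Penalty (uncapped): 19 × 2% × £545,319.00 = £207,221.22; cap = 15% × £545,319.00 = £81,797.85 → penalty = £81,797.85

£81,797.85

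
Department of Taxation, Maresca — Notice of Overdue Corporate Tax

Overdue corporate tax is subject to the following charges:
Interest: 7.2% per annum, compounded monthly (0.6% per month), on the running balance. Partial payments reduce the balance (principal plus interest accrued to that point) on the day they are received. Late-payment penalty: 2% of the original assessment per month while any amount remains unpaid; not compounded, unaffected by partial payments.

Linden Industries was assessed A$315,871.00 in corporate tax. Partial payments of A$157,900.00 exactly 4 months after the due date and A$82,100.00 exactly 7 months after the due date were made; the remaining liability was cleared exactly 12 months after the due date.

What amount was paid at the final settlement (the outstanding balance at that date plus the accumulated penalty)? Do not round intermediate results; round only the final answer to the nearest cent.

Balance at month 4: A$315,871.0000 × (1 + 0.006)^4 = A$323,520.4055…
After A$157,900.00 payment: A$323,520.4055… − A$157,900.00 = A$165,620.4055…
Balance at month 7: A$165,620.4055… × (1 + 0.006)^3 = A$168,619.4955…
After A$82,100.00 payment: A$168,619.4955… − A$82,100.00 = A$86,519.4955…
Balance at month 12: A$86,519.4955… × (1 + 0.006)^5 = A$89,146.4149…
Penalty: 12 × 2% × A$315,871.00 = A$75,809.04
Final settlement = outstanding balance + penalty = A$89,146.4149… + A$75,809.04 = A$164,955.45

A$164,955.45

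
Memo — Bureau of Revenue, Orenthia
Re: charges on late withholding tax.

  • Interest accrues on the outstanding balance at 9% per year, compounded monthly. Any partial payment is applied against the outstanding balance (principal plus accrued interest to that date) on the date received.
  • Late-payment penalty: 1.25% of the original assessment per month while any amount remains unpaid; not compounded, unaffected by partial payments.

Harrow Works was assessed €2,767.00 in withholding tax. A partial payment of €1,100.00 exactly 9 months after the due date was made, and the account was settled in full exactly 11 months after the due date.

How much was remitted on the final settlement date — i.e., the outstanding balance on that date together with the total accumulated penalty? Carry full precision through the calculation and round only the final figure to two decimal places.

€2,267.93

Monthly rate = 9% ÷ 12 = 0.75%
Balance at month 9: €2,767.0000 × (1 + 0.0075)^9 = €2,959.4748…
After €1,100.00 payment: €2,959.4748… − €1,100.00 = €1,859.4748…
Balance at month 11: €1,859.4748… × (1 + 0.0075)^2 = €1,887.4716…
Penalty: 11 × 1.25% × €2,767.00 = €380.46…
Final settlement = outstanding balance + penalty = €1,887.4716… + €380.46… = €2,267.93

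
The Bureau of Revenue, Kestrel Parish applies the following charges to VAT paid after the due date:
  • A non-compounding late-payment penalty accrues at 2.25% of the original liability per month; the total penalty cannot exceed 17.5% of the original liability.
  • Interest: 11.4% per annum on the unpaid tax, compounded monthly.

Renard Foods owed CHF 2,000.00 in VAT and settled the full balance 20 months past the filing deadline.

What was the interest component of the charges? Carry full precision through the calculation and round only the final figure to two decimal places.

CHF 416.33

Interest (11.4%/yr ÷ 12 = 0.95%/month): CHF 2,000.00 × ((1 + 0.0095)^20 − 1) = CHF 416.3312…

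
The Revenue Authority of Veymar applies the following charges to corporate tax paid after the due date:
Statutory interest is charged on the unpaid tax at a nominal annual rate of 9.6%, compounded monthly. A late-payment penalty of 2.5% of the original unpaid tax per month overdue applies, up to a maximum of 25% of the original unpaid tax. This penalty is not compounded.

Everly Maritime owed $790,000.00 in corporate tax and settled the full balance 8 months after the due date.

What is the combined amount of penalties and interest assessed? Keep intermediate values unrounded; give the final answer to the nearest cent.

$209,998.56

Penalty: 8 × 2.5% × $790,000.00 = $158,000.00 (below the 25% cap of $197,500.00)
Interest (9.6%/yr ÷ 12 = 0.8%/month): $790,000.00 × ((1 + 0.008)^8 − 1) = $51,998.5588…
Penalties + interest = $158,000.0000 + $51,998.5588… = $209,998.56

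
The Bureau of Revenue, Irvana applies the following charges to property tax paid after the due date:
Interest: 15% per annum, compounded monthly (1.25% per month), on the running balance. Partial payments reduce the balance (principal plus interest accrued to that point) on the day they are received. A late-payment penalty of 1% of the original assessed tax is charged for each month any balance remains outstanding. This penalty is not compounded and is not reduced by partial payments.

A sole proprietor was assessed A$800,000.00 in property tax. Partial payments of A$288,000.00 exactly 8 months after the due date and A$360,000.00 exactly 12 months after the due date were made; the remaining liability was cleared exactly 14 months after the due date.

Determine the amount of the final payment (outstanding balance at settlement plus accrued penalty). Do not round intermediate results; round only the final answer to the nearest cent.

Balance at month 8: A$800,000.0000 × (1 + 0.0125)^8 = A$883,588.8809…
After A$288,000.00 payment: A$883,588.8809… − A$288,000.00 = A$595,588.8809…
Balance at month 12: A$595,588.8809… × (1 + 0.0125)^4 = A$625,931.3571…
After A$360,000.00 payment: A$625,931.3571… − A$360,000.00 = A$265,931.3571…
Balance at month 14: A$265,931.3571… × (1 + 0.0125)^2 = A$272,621.1929…
Penalty: 14 × 1% × A$800,000.00 = A$112,000.00
Final settlement = outstanding balance + penalty = A$272,621.1929… + A$112,000.00 = A$384,621.19

A$384,621.19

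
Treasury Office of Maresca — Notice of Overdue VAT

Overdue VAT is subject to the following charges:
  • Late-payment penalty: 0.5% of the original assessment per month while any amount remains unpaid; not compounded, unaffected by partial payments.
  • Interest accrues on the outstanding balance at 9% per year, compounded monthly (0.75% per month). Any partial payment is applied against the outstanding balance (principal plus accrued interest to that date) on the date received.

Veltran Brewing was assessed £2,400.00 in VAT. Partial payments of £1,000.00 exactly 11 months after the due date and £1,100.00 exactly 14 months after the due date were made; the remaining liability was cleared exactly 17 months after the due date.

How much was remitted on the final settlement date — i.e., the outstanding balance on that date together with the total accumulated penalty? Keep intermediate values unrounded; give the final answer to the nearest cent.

Balance at month 11: £2,400.0000 × (1 + 0.0075)^11 = £2,605.5946…
After £1,000.00 payment: £2,605.5946… − £1,000.00 = £1,605.5946…
Balance at month 14: £1,605.5946… × (1 + 0.0075)^3 = £1,641.9921…
After £1,100.00 payment: £1,641.9921… − £1,100.00 = £541.9921…
Balance at month 17: £541.9921… × (1 + 0.0075)^3 = £554.2786…
Penalty: 17 × 0.5% × £2,400.00 = £204.00
Final settlement = outstanding balance + penalty = £554.2786… + £204.00 = £758.28

£758.28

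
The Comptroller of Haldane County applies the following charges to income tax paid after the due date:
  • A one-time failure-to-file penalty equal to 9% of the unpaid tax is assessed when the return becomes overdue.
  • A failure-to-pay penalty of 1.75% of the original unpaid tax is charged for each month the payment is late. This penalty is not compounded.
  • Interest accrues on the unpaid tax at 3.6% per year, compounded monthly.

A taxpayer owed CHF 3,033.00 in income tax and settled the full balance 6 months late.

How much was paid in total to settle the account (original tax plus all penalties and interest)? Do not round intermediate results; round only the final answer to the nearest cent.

Failure-to-file penalty: 9% × CHF 3,033.00 = CHF 272.97
Failure-to-pay penalty = 1.75% × CHF 3,033.00 × 6 mo = CHF 318.47…
Interest (3.6%/yr ÷ 12 = 0.3%/month): CHF 3,033.00 × ((1 + 0.003)^6 − 1) = CHF 55.0051…
Total = CHF 3,033.00 + CHF 591.4350 + CHF 55.0051… = CHF 3,679.44

CHF 3,679.44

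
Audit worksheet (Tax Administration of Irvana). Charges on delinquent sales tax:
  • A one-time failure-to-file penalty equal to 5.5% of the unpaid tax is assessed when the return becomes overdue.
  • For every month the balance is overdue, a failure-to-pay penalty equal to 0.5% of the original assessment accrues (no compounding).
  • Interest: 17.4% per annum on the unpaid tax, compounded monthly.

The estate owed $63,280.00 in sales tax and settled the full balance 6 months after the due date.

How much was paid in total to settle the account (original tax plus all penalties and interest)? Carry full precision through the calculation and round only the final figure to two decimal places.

$74,367.63

Failure-to-file penalty: 5.5% × $63,280.00 = $3,480.40
Failure-to-pay penalty = 0.5% × $63,280.00 × 6 mo = $1,898.40
Interest (17.4%/yr ÷ 12 = 1.45%/month): $63,280.00 × ((1 + 0.0145)^6 − 1) = $5,708.8298…
Total = $63,280.00 + $5,378.8000 + $5,708.8298… = $74,367.63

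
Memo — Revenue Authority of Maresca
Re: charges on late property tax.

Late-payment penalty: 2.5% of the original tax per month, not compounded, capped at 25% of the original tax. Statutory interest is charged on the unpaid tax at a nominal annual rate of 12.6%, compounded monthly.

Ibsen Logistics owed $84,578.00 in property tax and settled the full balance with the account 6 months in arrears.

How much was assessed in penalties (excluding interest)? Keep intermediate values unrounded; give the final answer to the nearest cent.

$12,686.70

Penalty: 6 × 2.5% × $84,578.00 = $12,686.70 (below the 25% cap of $21,144.50)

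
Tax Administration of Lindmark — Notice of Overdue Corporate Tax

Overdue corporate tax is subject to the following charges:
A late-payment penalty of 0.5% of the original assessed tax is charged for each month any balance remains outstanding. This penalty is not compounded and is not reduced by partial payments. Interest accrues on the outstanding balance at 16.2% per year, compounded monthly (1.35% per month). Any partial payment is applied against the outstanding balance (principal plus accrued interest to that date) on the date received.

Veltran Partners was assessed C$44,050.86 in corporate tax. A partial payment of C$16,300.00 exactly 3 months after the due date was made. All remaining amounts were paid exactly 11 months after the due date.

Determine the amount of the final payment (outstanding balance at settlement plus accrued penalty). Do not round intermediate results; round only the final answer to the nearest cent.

C$35,329.28

Balance at month 3: C$44,050.8600 × (1 + 0.0135)^3 = C$45,859.1130…
After C$16,300.00 payment: C$45,859.1130… − C$16,300.00 = C$29,559.1130…
Balance at month 11: C$29,559.1130… × (1 + 0.0135)^8 = C$32,906.4795…
Penalty: 11 × 0.5% × C$44,050.86 = C$2,422.80…
Final settlement = outstanding balance + penalty = C$32,906.4795… + C$2,422.80… = C$35,329.28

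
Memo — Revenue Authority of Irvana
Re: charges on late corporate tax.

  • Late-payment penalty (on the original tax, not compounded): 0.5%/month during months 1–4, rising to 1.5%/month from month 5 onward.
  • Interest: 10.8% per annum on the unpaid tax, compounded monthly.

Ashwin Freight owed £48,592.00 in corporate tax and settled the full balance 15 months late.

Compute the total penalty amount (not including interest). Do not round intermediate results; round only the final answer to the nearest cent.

£8,989.52

Penalty, months 1–4: 4 × 0.5% × £48,592.00 = £971.84
Penalty, months 5–15: 11 × 1.5% × £48,592.00 = £8,017.68
Total penalty = £971.84 + £8,017.68 = £8,989.52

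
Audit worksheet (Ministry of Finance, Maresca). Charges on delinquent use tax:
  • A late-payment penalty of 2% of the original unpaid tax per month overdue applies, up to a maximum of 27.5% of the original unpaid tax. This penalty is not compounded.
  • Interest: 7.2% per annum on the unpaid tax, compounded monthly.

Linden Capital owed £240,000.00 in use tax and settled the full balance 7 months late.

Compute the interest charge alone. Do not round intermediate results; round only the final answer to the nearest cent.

Interest (7.2%/yr ÷ 12 = 0.6%/month): £240,000.00 × ((1 + 0.006)^7 − 1) = £10,263.2653…

£10,263.27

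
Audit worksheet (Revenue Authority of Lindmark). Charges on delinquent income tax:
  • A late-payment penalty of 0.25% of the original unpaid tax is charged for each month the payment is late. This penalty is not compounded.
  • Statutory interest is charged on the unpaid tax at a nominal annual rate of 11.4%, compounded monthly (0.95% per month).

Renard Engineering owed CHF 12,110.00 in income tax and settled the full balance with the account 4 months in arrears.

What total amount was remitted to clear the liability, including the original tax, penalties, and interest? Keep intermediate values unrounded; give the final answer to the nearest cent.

Late-payment penalty = 0.25% × CHF 12,110.00 × 4 mo = CHF 121.10
Interest: CHF 12,110.00 × ((1 + 0.0095)^4 − 1) = CHF 12,110.00 × 0.0385449… = CHF 466.7792…
Total = CHF 12,110.00 + CHF 121.1000 + CHF 466.7792… = CHF 12,697.88

CHF 12,697.88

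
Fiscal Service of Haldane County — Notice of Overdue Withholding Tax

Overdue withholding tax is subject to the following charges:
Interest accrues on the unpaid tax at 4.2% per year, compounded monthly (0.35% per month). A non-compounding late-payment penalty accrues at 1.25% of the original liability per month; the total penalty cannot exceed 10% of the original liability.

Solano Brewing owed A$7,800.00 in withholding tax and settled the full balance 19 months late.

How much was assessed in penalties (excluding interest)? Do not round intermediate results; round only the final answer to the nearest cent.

Penalty (uncapped): 19 × 1.25% × A$7,800.00 = A$1,852.50; cap = 10% × A$7,800.00 = A$780.00 → penalty = A$780.00

A$780.00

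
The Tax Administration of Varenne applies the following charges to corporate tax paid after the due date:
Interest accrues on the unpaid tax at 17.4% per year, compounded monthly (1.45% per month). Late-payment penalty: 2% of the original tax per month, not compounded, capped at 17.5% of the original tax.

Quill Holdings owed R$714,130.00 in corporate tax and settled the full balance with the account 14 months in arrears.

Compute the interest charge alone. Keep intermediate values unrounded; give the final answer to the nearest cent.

R$159,456.67

Interest: R$714,130.00 × ((1 + 0.0145)^14 − 1) = R$714,130.00 × 0.2232880… = R$159,456.6668…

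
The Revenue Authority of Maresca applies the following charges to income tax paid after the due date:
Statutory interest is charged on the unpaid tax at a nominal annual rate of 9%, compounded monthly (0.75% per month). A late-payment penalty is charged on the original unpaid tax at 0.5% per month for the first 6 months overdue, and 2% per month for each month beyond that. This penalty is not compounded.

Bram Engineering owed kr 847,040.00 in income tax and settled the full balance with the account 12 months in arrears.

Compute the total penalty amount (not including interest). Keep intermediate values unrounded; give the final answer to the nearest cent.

kr 127,056.00

Penalty, months 1–6: 6 × 0.5% × kr 847,040.00 = kr 25,411.20
Penalty, months 7–12: 6 × 2% × kr 847,040.00 = kr 101,644.80
Total penalty = kr 25,411.20 + kr 101,644.80 = kr 127,056.00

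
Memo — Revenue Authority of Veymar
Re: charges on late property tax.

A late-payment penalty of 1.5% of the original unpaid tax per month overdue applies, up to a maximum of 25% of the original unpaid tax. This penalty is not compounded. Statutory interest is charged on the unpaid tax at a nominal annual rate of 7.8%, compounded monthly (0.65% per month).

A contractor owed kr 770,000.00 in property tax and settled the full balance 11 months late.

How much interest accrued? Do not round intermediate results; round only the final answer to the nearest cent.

kr 56,879.64

Interest: kr 770,000.00 × ((1 + 0.0065)^11 − 1) = kr 770,000.00 × 0.0738697… = kr 56,879.6363…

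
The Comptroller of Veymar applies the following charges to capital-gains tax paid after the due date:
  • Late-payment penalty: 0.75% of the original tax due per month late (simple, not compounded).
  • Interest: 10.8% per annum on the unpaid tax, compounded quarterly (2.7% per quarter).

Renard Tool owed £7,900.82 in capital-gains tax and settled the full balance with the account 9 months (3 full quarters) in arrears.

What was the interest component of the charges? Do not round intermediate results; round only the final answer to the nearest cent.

£657.40

Interest: £7,900.82 × ((1 + 0.027)^3 − 1) = £7,900.82 × 0.0832067… = £657.4010…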